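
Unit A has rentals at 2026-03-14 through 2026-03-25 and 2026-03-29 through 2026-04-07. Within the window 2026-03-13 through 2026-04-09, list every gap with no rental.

2026-03-13 through 2026-03-13, 2026-03-26 through 2026-03-28, 2026-04-08 through 2026-04-09

The merged coverage is 2026-03-14 through 2026-03-25, 2026-03-29 through 2026-04-07.
Gaps within 2026-03-13 through 2026-04-09: 2026-03-13 through 2026-03-13, 2026-03-26 through 2026-03-28, 2026-04-08 through 2026-04-09.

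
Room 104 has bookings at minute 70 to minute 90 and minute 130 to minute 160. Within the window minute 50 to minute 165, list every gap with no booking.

The merged coverage is minute 70 to minute 90, minute 130 to minute 160.
Gaps within minute 50 to minute 165: minute 50 to minute 70, minute 90 to minute 130, minute 160 to minute 165.

minute 50 to minute 70, minute 90 to minute 130, minute 160 to minute 165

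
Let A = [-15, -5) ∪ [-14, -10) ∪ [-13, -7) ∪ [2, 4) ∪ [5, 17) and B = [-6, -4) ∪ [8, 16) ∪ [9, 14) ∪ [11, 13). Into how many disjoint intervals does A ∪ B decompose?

3

First set merges to [-15, -5), [2, 4), [5, 17).
Second set merges to [-6, -4), [8, 16).
A ∪ B = [-15, -4), [2, 4), [5, 17).
That is 3 disjoint pieces.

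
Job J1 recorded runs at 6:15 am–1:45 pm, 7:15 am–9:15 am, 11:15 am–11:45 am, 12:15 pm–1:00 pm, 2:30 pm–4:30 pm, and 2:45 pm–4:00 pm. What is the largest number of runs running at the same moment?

Sweep endpoints in order; track running count of active intervals.
Peak of 2 reached at 7:15 am.

2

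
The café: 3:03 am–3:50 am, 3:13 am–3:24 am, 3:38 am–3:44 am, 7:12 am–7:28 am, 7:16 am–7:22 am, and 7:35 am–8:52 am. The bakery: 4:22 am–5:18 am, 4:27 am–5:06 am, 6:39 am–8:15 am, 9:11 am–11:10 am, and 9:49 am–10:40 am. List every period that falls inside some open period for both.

First set merges to 3:03 am-3:50 am, 7:12 am-7:28 am, 7:35 am-8:52 am.
Second set merges to 4:22 am-5:18 am, 6:39 am-8:15 am, 9:11 am-11:10 am.
3:03 am-3:50 am: no overlap with the second set.
7:12 am-7:28 am meets the second set on 7:12 am-7:28 am.
7:35 am-8:52 am meets the second set on 7:35 am-8:15 am.

7:12 am-7:28 am, 7:35 am-8:15 am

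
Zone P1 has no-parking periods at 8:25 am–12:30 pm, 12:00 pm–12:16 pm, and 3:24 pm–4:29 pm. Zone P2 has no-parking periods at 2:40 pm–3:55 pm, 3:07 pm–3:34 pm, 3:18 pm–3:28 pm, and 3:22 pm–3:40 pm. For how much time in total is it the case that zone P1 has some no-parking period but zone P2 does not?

4 h 39 min

First set merges to 8:25 am–12:30 pm, 3:24 pm–4:29 pm.
Second set merges to 2:40 pm–3:55 pm.
A \ B = 8:25 am–12:30 pm, 3:55 pm–4:29 pm.
Total: 4 h 5 min + 34 min = 4 h 39 min.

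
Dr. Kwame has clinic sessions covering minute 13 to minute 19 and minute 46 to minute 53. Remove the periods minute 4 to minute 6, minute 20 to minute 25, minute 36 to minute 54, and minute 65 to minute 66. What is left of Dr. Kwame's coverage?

minute 13 to minute 19: nothing removed.
minute 46 to minute 53: entirely removed.

minute 13 to minute 19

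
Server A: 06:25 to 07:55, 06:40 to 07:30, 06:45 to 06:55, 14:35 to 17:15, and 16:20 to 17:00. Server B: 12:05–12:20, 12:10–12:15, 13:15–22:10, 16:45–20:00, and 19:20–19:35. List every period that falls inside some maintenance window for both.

14:35–17:15

A, merged: 06:25–07:55, 14:35–17:15.
B, merged: 12:05–12:20, 13:15–22:10.
06:25–07:55 falls entirely outside B.
14:35–17:15 overlaps B on 14:35–17:15.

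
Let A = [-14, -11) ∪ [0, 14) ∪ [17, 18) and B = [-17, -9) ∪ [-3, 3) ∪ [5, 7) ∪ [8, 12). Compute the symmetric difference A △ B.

A but not B: [3, 5), [7, 8), [12, 14), [17, 18).
B but not A: [-17, -14), [-11, -9), [-3, 0).
Combining gives A △ B.

[-17, -14) ∪ [-11, -9) ∪ [-3, 0) ∪ [3, 5) ∪ [7, 8) ∪ [12, 14) ∪ [17, 18)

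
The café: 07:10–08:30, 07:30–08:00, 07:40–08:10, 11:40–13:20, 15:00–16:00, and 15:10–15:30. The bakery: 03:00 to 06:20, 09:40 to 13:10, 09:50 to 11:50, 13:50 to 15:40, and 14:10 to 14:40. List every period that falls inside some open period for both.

11:40–13:10, 15:00–15:40

Merge the first list: 07:10–08:30, 11:40–13:20, 15:00–16:00.
Merge the second list: 03:00–06:20, 09:40–13:10, 13:50–15:40.
07:10–08:30 meets no B interval.
11:40–13:20 ∩ B → 11:40–13:10.
15:00–16:00 ∩ B → 15:00–15:40.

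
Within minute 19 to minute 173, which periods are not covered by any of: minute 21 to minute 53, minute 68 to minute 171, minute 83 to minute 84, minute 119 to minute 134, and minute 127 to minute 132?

minute 19 to minute 21, minute 53 to minute 68, minute 171 to minute 173

The merged coverage is minute 21 to minute 53, minute 68 to minute 171.
Gaps within minute 19 to minute 173: minute 19 to minute 21, minute 53 to minute 68, minute 171 to minute 173.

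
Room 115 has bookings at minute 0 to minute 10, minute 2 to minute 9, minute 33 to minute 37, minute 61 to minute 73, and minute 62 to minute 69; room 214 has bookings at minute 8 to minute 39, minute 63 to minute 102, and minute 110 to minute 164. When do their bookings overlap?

First set merges to minute 0 to minute 10, minute 33 to minute 37, minute 61 to minute 73.
minute 0 to minute 10 meets the second set on minute 8 to minute 10.
minute 33 to minute 37 meets the second set on minute 33 to minute 37.
minute 61 to minute 73 meets the second set on minute 63 to minute 73.

minute 8 to minute 10, minute 33 to minute 37, minute 63 to minute 73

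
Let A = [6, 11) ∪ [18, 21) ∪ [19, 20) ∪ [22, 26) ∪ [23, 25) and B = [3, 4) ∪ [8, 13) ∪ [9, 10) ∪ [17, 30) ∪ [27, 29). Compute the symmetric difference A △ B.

Merge the first list: [6, 11), [18, 21), [22, 26).
Merge the second list: [3, 4), [8, 13), [17, 30).
A \ B = [6, 8).
B \ A = [3, 4), [11, 13), [17, 18), [21, 22), [26, 30).
Union of the two gives the symmetric difference.

[3, 4) ∪ [6, 8) ∪ [11, 13) ∪ [17, 18) ∪ [21, 22) ∪ [26, 30)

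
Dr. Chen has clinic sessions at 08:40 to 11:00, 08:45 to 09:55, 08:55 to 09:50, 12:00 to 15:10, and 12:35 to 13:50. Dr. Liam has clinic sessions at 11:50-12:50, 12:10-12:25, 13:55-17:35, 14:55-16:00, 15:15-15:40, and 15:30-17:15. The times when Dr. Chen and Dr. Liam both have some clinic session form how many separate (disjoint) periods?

2

Merge the first list: 08:40-11:00, 12:00-15:10.
Merge the second list: 11:50-12:50, 13:55-17:35.
A ∩ B = 12:00-12:50, 13:55-15:10.
That is 2 disjoint pieces.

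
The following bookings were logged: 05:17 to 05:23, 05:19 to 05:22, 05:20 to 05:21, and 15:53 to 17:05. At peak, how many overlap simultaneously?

3

Sweep endpoints in order; track running count of active intervals.
Peak of 3 reached at 05:20.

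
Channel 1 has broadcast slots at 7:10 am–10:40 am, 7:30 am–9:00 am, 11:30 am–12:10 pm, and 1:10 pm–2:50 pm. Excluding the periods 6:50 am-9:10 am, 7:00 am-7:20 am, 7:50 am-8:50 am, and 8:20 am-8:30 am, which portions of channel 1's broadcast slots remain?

9:10 am-10:40 am, 11:30 am-12:10 pm, 1:10 pm-2:50 pm

First set merges to 7:10 am-10:40 am, 11:30 am-12:10 pm, 1:10 pm-2:50 pm.
Second set merges to 6:50 am-9:10 am.
7:10 am-10:40 am minus B → 9:10 am-10:40 am.
11:30 am-12:10 pm: no B overlap → unchanged.
1:10 pm-2:50 pm: no B overlap → unchanged.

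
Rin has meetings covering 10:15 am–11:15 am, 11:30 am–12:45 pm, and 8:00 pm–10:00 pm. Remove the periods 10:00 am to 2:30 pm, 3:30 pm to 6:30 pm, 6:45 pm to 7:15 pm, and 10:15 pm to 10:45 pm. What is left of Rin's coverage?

10:15 am–11:15 am: entirely removed.
11:30 am–12:45 pm: entirely removed.
8:00 pm–10:00 pm: nothing removed.

8:00 pm–10:00 pm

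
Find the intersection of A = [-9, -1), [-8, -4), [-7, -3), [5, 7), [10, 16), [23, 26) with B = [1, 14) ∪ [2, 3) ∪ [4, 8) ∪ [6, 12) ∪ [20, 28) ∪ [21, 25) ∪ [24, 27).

[5, 7) ∪ [10, 14) ∪ [23, 26)

First set merges to [-9, -1), [5, 7), [10, 16), [23, 26).
Second set merges to [1, 14), [20, 28).
[-9, -1) falls entirely outside B.
[5, 7) overlaps B on [5, 7).
[10, 16) overlaps B on [10, 14).
[23, 26) overlaps B on [23, 26).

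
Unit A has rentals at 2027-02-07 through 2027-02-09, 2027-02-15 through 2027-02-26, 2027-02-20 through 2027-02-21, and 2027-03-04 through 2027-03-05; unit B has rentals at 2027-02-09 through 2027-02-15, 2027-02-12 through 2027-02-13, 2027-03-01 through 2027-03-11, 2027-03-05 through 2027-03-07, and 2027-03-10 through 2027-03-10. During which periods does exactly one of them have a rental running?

2027-02-07 through 2027-02-08, 2027-02-10 through 2027-02-14, 2027-02-16 through 2027-02-26, 2027-03-01 through 2027-03-03, 2027-03-06 through 2027-03-11

First set merges to 2027-02-07 through 2027-02-09, 2027-02-15 through 2027-02-26, 2027-03-04 through 2027-03-05.
Second set merges to 2027-02-09 through 2027-02-15, 2027-03-01 through 2027-03-11.
A \ B = 2027-02-07 through 2027-02-08, 2027-02-16 through 2027-02-26.
B \ A = 2027-02-10 through 2027-02-14, 2027-03-01 through 2027-03-03, 2027-03-06 through 2027-03-11.
Union of the two gives the symmetric difference.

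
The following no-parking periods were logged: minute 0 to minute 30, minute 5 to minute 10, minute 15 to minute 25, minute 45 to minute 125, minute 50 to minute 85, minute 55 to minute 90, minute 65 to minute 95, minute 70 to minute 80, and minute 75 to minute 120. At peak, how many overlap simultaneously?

6

At minute 75, 6 of the intervals are simultaneously active.
No point has more.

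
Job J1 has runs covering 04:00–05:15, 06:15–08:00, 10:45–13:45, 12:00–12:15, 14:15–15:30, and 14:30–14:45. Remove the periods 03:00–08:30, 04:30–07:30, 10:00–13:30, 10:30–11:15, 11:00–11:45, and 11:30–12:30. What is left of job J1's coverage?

A, merged: 04:00–05:15, 06:15–08:00, 10:45–13:45, 14:15–15:30.
B, merged: 03:00–08:30, 10:00–13:30.
04:00–05:15: fully covered by B → removed.
06:15–08:00: fully covered by B → removed.
10:45–13:45 minus B → 13:30–13:45.
14:15–15:30: no B overlap → unchanged.

13:30–13:45, 14:15–15:30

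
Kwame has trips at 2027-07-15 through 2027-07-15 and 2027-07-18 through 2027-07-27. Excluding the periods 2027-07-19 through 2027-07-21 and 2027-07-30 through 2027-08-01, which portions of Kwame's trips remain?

2027-07-15 through 2027-07-15: nothing removed.
2027-07-18 through 2027-07-27 \ B = 2027-07-18 through 2027-07-18, 2027-07-22 through 2027-07-27.

2027-07-15 through 2027-07-15, 2027-07-18 through 2027-07-18, 2027-07-22 through 2027-07-27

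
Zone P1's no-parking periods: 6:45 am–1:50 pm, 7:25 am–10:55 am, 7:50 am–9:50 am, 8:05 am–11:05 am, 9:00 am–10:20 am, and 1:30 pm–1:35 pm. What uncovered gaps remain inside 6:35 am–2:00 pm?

Covered (merged): 6:45 am–1:50 pm.
Complement within 6:35 am–2:00 pm: 6:35 am–6:45 am, 1:50 pm–2:00 pm.

6:35 am–6:45 am, 1:50 pm–2:00 pm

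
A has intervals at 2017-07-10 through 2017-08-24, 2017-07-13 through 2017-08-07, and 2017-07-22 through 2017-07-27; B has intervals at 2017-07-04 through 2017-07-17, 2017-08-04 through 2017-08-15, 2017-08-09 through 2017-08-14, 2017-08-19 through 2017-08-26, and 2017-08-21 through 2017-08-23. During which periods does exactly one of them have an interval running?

First set merges to 2017-07-10 through 2017-08-24.
Second set merges to 2017-07-04 through 2017-07-17, 2017-08-04 through 2017-08-15, 2017-08-19 through 2017-08-26.
A but not B: 2017-07-18 through 2017-08-03, 2017-08-16 through 2017-08-18.
B but not A: 2017-07-04 through 2017-07-09, 2017-08-25 through 2017-08-26.
Combining gives A △ B.

2017-07-04 through 2017-07-09, 2017-07-18 through 2017-08-03, 2017-08-16 through 2017-08-18, 2017-08-25 through 2017-08-26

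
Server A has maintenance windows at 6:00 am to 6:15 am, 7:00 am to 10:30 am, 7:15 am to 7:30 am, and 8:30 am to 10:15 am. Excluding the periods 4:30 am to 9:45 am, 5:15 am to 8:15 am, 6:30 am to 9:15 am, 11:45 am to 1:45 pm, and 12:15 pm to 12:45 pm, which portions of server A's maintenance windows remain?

First set merges to 6:00 am–6:15 am, 7:00 am–10:30 am.
Second set merges to 4:30 am–9:45 am, 11:45 am–1:45 pm.
6:00 am–6:15 am: fully covered by B → removed.
7:00 am–10:30 am minus B → 9:45 am–10:30 am.

9:45 am–10:30 am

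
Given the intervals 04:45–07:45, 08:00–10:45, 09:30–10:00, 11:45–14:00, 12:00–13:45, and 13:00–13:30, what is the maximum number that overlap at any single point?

Walk the sorted start/end points keeping a running depth.
The depth first hits 3 at 13:00.

3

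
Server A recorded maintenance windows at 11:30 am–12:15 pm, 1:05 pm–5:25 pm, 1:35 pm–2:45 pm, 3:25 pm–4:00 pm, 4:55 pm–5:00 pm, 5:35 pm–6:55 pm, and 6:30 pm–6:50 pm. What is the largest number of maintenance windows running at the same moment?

At 1:35 pm, 2 of the intervals are simultaneously active.
No point has more.

2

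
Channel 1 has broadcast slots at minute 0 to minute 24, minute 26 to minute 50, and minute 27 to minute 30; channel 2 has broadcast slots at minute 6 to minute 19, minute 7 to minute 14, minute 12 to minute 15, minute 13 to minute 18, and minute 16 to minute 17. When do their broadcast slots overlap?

minute 6 to minute 19

Merge the first list: minute 0 to minute 24, minute 26 to minute 50.
Merge the second list: minute 6 to minute 19.
minute 0 to minute 24 meets the second set on minute 6 to minute 19.
minute 26 to minute 50: no overlap with the second set.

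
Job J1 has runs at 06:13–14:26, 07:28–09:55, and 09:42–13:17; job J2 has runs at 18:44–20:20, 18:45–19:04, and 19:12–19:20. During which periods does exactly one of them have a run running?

First set merges to 06:13–14:26.
Second set merges to 18:44–20:20.
A \ B = 06:13–14:26.
B \ A = 18:44–20:20.
Union of the two gives the symmetric difference.

06:13–14:26, 18:44–20:20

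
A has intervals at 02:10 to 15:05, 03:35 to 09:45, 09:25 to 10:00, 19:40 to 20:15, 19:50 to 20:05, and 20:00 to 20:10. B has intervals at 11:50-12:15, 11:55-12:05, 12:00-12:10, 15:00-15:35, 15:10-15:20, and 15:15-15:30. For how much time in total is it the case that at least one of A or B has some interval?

14 h

A, merged: 02:10–15:05, 19:40–20:15.
B, merged: 11:50–12:15, 15:00–15:35.
A ∪ B = 02:10–15:35, 19:40–20:15.
Total: 13 h 25 min + 35 min = 14 h.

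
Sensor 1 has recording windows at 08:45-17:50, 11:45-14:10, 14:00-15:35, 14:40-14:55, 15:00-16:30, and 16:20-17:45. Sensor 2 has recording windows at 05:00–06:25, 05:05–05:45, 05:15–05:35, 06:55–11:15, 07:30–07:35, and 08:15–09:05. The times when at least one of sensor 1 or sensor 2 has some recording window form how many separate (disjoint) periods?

Merge the first list: 08:45–17:50.
Merge the second list: 05:00–06:25, 06:55–11:15.
A ∪ B = 05:00–06:25, 06:55–17:50.
That is 2 disjoint pieces.

2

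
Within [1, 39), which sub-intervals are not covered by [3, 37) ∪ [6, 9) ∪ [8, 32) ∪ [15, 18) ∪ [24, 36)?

The merged coverage is [3, 37).
Uncovered inside [1, 39): [1, 3), [37, 39).

[1, 3) ∪ [37, 39)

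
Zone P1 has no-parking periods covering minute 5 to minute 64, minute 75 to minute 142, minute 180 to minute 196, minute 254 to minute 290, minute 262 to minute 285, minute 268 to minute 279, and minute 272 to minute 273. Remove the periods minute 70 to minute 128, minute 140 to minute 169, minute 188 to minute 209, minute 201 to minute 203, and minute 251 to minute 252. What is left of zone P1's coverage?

A, merged: minute 5 to minute 64, minute 75 to minute 142, minute 180 to minute 196, minute 254 to minute 290.
B, merged: minute 70 to minute 128, minute 140 to minute 169, minute 188 to minute 209, minute 251 to minute 252.
minute 5 to minute 64: nothing removed.
minute 75 to minute 142 \ B = minute 128 to minute 140.
minute 180 to minute 196 \ B = minute 180 to minute 188.
minute 254 to minute 290: nothing removed.

minute 5 to minute 64, minute 128 to minute 140, minute 180 to minute 188, minute 254 to minute 290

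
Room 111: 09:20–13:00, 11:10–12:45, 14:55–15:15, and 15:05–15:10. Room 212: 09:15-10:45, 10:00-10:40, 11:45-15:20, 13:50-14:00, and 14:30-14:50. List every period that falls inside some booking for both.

First set merges to 09:20–13:00, 14:55–15:15.
Second set merges to 09:15–10:45, 11:45–15:20.
09:20–13:00 ∩ B → 09:20–10:45, 11:45–13:00.
14:55–15:15 ∩ B → 14:55–15:15.

09:20–10:45, 11:45–13:00, 14:55–15:15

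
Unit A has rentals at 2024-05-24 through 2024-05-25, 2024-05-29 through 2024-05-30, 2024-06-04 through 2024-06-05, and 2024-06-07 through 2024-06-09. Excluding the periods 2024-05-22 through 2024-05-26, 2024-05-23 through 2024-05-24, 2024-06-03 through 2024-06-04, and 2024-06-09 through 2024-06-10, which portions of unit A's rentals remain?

Merge the second list: 2024-05-22 through 2024-05-26, 2024-06-03 through 2024-06-04, 2024-06-09 through 2024-06-10.
2024-05-24 through 2024-05-25 lies entirely inside B → drops out.
2024-05-29 through 2024-05-30 is untouched.
2024-06-04 through 2024-06-05 with B removed leaves 2024-06-05 through 2024-06-05.
2024-06-07 through 2024-06-09 with B removed leaves 2024-06-07 through 2024-06-08.

2024-05-29 through 2024-05-30, 2024-06-05 through 2024-06-05, 2024-06-07 through 2024-06-08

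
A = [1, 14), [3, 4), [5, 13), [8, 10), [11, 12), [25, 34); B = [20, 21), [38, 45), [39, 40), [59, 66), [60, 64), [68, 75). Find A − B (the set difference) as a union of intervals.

A, merged: [1, 14), [25, 34).
B, merged: [20, 21), [38, 45), [59, 66), [68, 75).
[1, 14) is untouched.
[25, 34) is untouched.

[1, 14) ∪ [25, 34)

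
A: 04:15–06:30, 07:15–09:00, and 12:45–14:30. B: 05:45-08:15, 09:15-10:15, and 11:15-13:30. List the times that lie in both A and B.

04:15-06:30 overlaps B on 05:45-06:30.
07:15-09:00 overlaps B on 07:15-08:15.
12:45-14:30 overlaps B on 12:45-13:30.

05:45-06:30, 07:15-08:15, 12:45-13:30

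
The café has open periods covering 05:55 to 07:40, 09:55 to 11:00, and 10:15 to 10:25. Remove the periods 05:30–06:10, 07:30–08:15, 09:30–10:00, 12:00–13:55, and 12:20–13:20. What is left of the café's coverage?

First set merges to 05:55-07:40, 09:55-11:00.
Second set merges to 05:30-06:10, 07:30-08:15, 09:30-10:00, 12:00-13:55.
05:55-07:40 \ B = 06:10-07:30.
09:55-11:00 \ B = 10:00-11:00.

06:10-07:30, 10:00-11:00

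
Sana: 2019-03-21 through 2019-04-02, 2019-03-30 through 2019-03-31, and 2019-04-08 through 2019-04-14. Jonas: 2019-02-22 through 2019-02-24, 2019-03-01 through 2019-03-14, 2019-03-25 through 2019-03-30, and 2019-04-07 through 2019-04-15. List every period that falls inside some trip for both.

A, merged: 2019-03-21 through 2019-04-02, 2019-04-08 through 2019-04-14.
2019-03-21 through 2019-04-02 ∩ B → 2019-03-25 through 2019-03-30.
2019-04-08 through 2019-04-14 ∩ B → 2019-04-08 through 2019-04-14.

2019-03-25 through 2019-03-30, 2019-04-08 through 2019-04-14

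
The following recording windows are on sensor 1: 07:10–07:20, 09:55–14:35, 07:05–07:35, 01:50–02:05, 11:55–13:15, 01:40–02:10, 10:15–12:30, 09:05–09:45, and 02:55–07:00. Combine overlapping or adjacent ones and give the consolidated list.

Sort by start: 01:40–02:10, 01:50–02:05, 02:55–07:00, 07:05–07:35, 07:10–07:20, 09:05–09:45, 09:55–14:35, 10:15–12:30, 11:55–13:15.
01:50–02:05 overlaps/touches 01:40–02:10 → extend to 01:40–02:10.
02:55–07:00 is disjoint → start new block.
07:05–07:35 is disjoint → start new block.
07:10–07:20 overlaps/touches 07:05–07:35 → extend to 07:05–07:35.
09:05–09:45 is disjoint → start new block.
09:55–14:35 is disjoint → start new block.
10:15–12:30 overlaps/touches 09:55–14:35 → extend to 09:55–14:35.
11:55–13:15 overlaps/touches 09:55–14:35 → extend to 09:55–14:35.

01:40–02:10, 02:55–07:00, 07:05–07:35, 09:05–09:45, 09:55–14:35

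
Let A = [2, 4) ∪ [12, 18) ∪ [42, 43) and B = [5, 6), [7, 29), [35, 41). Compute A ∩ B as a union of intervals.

[2, 4): no overlap with the second set.
[12, 18) meets the second set on [12, 18).
[42, 43): no overlap with the second set.

[12, 18)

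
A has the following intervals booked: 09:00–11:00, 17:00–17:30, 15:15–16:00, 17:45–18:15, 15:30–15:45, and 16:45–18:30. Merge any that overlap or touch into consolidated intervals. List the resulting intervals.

Sort by start: 09:00–11:00, 15:15–16:00, 15:30–15:45, 16:45–18:30, 17:00–17:30, 17:45–18:15.
15:15–16:00 is disjoint → start new block.
15:30–15:45 overlaps/touches 15:15–16:00 → extend to 15:15–16:00.
16:45–18:30 is disjoint → start new block.
17:00–17:30 overlaps/touches 16:45–18:30 → extend to 16:45–18:30.
17:45–18:15 overlaps/touches 16:45–18:30 → extend to 16:45–18:30.

09:00–11:00, 15:15–16:00, 16:45–18:30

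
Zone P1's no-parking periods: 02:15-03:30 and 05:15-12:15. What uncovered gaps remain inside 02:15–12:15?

03:30–05:15

The merged coverage is 02:15–03:30, 05:15–12:15.
Gaps within 02:15–12:15: 03:30–05:15.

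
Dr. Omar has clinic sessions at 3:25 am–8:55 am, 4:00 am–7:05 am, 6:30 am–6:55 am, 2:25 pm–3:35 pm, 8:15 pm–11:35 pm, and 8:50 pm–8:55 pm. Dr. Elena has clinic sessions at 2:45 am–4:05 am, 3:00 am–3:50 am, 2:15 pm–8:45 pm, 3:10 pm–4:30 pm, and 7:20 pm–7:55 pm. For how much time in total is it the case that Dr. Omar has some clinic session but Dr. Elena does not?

7 h 40 min

A, merged: 3:25 am–8:55 am, 2:25 pm–3:35 pm, 8:15 pm–11:35 pm.
B, merged: 2:45 am–4:05 am, 2:15 pm–8:45 pm.
A \ B = 4:05 am–8:55 am, 8:45 pm–11:35 pm.
Total: 4 h 50 min + 2 h 50 min = 7 h 40 min.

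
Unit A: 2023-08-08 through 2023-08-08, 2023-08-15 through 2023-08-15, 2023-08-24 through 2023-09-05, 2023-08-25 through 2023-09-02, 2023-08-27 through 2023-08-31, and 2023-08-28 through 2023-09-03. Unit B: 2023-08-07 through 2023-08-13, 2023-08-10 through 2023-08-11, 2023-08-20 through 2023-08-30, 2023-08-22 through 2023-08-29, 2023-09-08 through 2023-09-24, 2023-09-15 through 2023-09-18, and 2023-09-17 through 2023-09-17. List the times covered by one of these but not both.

A, merged: 2023-08-08 through 2023-08-08, 2023-08-15 through 2023-08-15, 2023-08-24 through 2023-09-05.
B, merged: 2023-08-07 through 2023-08-13, 2023-08-20 through 2023-08-30, 2023-09-08 through 2023-09-24.
A but not B: 2023-08-15 through 2023-08-15, 2023-08-31 through 2023-09-05.
B but not A: 2023-08-07 through 2023-08-07, 2023-08-09 through 2023-08-13, 2023-08-20 through 2023-08-23, 2023-09-08 through 2023-09-24.
Combining gives A △ B.

2023-08-07 through 2023-08-07, 2023-08-09 through 2023-08-13, 2023-08-15 through 2023-08-15, 2023-08-20 through 2023-08-23, 2023-08-31 through 2023-09-05, 2023-09-08 through 2023-09-24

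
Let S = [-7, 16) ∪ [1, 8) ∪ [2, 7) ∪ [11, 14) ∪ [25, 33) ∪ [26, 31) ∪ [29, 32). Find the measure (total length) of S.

31

Merged: [-7, 16), [25, 33).
Lengths: 23 + 8 = 31.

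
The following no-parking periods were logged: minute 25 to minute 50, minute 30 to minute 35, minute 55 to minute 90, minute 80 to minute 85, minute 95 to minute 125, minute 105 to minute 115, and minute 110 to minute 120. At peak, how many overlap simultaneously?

3

At minute 110, 3 of the intervals are simultaneously active.
No point has more.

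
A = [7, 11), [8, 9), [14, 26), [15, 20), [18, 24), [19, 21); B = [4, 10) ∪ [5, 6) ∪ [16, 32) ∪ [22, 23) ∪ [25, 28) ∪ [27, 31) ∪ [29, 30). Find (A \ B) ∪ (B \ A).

[4, 7) ∪ [10, 11) ∪ [14, 16) ∪ [26, 32)

First set merges to [7, 11), [14, 26).
Second set merges to [4, 10), [16, 32).
A but not B: [10, 11), [14, 16).
B but not A: [4, 7), [26, 32).
Combining gives A △ B.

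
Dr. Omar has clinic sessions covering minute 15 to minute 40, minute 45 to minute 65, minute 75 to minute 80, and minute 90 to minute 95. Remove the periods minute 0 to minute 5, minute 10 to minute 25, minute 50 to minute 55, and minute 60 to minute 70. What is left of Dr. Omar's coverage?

minute 15 to minute 40 minus B → minute 25 to minute 40.
minute 45 to minute 65 minus B → minute 45 to minute 50, minute 55 to minute 60.
minute 75 to minute 80: no B overlap → unchanged.
minute 90 to minute 95: no B overlap → unchanged.

minute 25 to minute 40, minute 45 to minute 50, minute 55 to minute 60, minute 75 to minute 80, minute 90 to minute 95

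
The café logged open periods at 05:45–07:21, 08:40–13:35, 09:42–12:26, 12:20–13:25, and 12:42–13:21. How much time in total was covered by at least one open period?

Merged: 05:45–07:21, 08:40–13:35.
Lengths: 1 h 36 min + 4 h 55 min = 6 h 31 min.

6 h 31 min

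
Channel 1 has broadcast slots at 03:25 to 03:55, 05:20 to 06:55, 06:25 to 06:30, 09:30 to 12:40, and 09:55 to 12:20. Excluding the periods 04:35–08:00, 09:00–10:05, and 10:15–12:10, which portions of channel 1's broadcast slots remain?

A, merged: 03:25–03:55, 05:20–06:55, 09:30–12:40.
03:25–03:55: nothing removed.
05:20–06:55: entirely removed.
09:30–12:40 \ B = 10:05–10:15, 12:10–12:40.

03:25–03:55, 10:05–10:15, 12:10–12:40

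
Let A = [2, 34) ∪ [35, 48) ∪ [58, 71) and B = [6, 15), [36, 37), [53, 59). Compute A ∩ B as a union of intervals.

[6, 15) ∪ [36, 37) ∪ [58, 59)

[2, 34) ∩ B → [6, 15).
[35, 48) ∩ B → [36, 37).
[58, 71) ∩ B → [58, 59).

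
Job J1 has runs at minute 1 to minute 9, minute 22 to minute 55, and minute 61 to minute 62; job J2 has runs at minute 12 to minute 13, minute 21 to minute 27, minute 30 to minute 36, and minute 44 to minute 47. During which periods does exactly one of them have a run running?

A \ B = minute 1 to minute 9, minute 27 to minute 30, minute 36 to minute 44, minute 47 to minute 55, minute 61 to minute 62.
B \ A = minute 12 to minute 13, minute 21 to minute 22.
Union of the two gives the symmetric difference.

minute 1 to minute 9, minute 12 to minute 13, minute 21 to minute 22, minute 27 to minute 30, minute 36 to minute 44, minute 47 to minute 55, minute 61 to minute 62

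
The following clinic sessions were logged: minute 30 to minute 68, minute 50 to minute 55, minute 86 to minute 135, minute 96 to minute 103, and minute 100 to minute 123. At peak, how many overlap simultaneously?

3

Sweep endpoints in order; track running count of active intervals.
Peak of 3 reached at minute 100.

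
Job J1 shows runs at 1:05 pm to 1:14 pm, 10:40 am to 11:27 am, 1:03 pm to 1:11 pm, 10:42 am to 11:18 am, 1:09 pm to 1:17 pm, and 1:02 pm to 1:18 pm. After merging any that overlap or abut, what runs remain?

Sort by start: 10:40 am-11:27 am, 10:42 am-11:18 am, 1:02 pm-1:18 pm, 1:03 pm-1:11 pm, 1:05 pm-1:14 pm, 1:09 pm-1:17 pm.
10:42 am-11:18 am overlaps/touches 10:40 am-11:27 am → extend to 10:40 am-11:27 am.
1:02 pm-1:18 pm is disjoint → start new block.
1:03 pm-1:11 pm overlaps/touches 1:02 pm-1:18 pm → extend to 1:02 pm-1:18 pm.
1:05 pm-1:14 pm overlaps/touches 1:02 pm-1:18 pm → extend to 1:02 pm-1:18 pm.
1:09 pm-1:17 pm overlaps/touches 1:02 pm-1:18 pm → extend to 1:02 pm-1:18 pm.

10:40 am-11:27 am, 1:02 pm-1:18 pm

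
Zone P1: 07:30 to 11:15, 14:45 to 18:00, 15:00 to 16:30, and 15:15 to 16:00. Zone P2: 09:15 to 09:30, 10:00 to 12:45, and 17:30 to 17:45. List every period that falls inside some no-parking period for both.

First set merges to 07:30-11:15, 14:45-18:00.
07:30-11:15 overlaps B on 09:15-09:30, 10:00-11:15.
14:45-18:00 overlaps B on 17:30-17:45.

09:15-09:30, 10:00-11:15, 17:30-17:45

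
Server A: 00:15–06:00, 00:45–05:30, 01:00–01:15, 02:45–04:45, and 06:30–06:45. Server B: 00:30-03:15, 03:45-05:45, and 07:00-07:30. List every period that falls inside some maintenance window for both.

00:30–03:15, 03:45–05:45

A, merged: 00:15–06:00, 06:30–06:45.
00:15–06:00 ∩ B → 00:30–03:15, 03:45–05:45.
06:30–06:45 meets no B interval.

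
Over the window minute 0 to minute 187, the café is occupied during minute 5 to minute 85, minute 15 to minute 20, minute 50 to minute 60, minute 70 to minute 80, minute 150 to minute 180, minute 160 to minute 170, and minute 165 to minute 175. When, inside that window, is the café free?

minute 0 to minute 5, minute 85 to minute 150, minute 180 to minute 187

Covered (merged): minute 5 to minute 85, minute 150 to minute 180.
Gaps within minute 0 to minute 187: minute 0 to minute 5, minute 85 to minute 150, minute 180 to minute 187.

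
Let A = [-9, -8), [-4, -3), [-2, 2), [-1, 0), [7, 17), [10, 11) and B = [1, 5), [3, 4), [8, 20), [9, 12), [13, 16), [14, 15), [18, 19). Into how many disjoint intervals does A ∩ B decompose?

2

First set merges to [-9, -8), [-4, -3), [-2, 2), [7, 17).
Second set merges to [1, 5), [8, 20).
A ∩ B = [1, 2), [8, 17).
That is 2 disjoint pieces.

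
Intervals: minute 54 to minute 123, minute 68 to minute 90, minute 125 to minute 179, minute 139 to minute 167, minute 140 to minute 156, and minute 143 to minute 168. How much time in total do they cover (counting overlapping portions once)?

Merged: minute 54 to minute 123, minute 125 to minute 179.
Lengths: 69 minutes + 54 minutes = 123 minutes.

123 minutes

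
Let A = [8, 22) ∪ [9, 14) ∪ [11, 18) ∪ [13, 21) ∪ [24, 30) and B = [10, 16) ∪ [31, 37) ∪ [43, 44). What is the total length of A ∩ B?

6

A, merged: [8, 22), [24, 30).
A ∩ B = [10, 16).
Total: 6.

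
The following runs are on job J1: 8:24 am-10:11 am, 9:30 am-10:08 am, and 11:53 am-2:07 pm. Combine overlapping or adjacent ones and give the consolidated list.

8:24 am–10:11 am, 11:53 am–2:07 pm

9:30 am–10:08 am overlaps/touches 8:24 am–10:11 am → extend to 8:24 am–10:11 am.
11:53 am–2:07 pm is disjoint → start new block.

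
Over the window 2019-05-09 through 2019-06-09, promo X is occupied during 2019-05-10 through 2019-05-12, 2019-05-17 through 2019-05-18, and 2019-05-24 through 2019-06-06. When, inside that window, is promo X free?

2019-05-09 through 2019-05-09, 2019-05-13 through 2019-05-16, 2019-05-19 through 2019-05-23, 2019-06-07 through 2019-06-09

After merging, the occupied span is 2019-05-10 through 2019-05-12, 2019-05-17 through 2019-05-18, 2019-05-24 through 2019-06-06.
Complement within 2019-05-09 through 2019-06-09: 2019-05-09 through 2019-05-09, 2019-05-13 through 2019-05-16, 2019-05-19 through 2019-05-23, 2019-06-07 through 2019-06-09.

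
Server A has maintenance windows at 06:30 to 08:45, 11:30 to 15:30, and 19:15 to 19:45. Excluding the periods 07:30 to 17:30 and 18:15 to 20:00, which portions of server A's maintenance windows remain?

06:30–07:30

06:30–08:45 with B removed leaves 06:30–07:30.
11:30–15:30 lies entirely inside B → drops out.
19:15–19:45 lies entirely inside B → drops out.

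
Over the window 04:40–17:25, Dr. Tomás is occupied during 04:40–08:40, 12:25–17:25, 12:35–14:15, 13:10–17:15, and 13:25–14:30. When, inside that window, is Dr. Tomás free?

The merged coverage is 04:40–08:40, 12:25–17:25.
Gaps within 04:40–17:25: 08:40–12:25.

08:40–12:25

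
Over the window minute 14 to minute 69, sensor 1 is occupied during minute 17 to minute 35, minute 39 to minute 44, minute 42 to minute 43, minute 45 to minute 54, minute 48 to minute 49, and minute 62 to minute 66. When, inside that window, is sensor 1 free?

After merging, the occupied span is minute 17 to minute 35, minute 39 to minute 44, minute 45 to minute 54, minute 62 to minute 66.
Complement within minute 14 to minute 69: minute 14 to minute 17, minute 35 to minute 39, minute 44 to minute 45, minute 54 to minute 62, minute 66 to minute 69.

minute 14 to minute 17, minute 35 to minute 39, minute 44 to minute 45, minute 54 to minute 62, minute 66 to minute 69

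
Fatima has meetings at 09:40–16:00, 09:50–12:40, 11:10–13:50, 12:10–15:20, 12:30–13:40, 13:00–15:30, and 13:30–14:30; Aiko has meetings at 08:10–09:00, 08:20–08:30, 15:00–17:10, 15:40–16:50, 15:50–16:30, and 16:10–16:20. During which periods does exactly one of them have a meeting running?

08:10-09:00, 09:40-15:00, 16:00-17:10

A, merged: 09:40-16:00.
B, merged: 08:10-09:00, 15:00-17:10.
A but not B: 09:40-15:00.
B but not A: 08:10-09:00, 16:00-17:10.
Combining gives A △ B.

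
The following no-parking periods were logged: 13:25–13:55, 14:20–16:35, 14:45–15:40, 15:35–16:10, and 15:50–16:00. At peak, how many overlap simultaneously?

3

Walk the sorted start/end points keeping a running depth.
The depth first hits 3 at 15:35.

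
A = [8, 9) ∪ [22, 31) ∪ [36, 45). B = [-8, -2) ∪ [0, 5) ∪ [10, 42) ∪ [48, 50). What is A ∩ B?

[8, 9) falls entirely outside B.
[22, 31) overlaps B on [22, 31).
[36, 45) overlaps B on [36, 42).

[22, 31) ∪ [36, 42)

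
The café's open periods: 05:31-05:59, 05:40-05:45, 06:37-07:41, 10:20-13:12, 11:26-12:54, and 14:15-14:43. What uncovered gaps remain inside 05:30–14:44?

05:30-05:31, 05:59-06:37, 07:41-10:20, 13:12-14:15, 14:43-14:44

Covered (merged): 05:31-05:59, 06:37-07:41, 10:20-13:12, 14:15-14:43.
Uncovered inside 05:30-14:44: 05:30-05:31, 05:59-06:37, 07:41-10:20, 13:12-14:15, 14:43-14:44.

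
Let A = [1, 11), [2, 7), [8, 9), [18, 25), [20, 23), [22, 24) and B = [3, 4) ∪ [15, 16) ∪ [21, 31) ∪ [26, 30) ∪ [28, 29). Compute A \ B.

Merge the first list: [1, 11), [18, 25).
Merge the second list: [3, 4), [15, 16), [21, 31).
[1, 11) with B removed leaves [1, 3), [4, 11).
[18, 25) with B removed leaves [18, 21).

[1, 3) ∪ [4, 11) ∪ [18, 21)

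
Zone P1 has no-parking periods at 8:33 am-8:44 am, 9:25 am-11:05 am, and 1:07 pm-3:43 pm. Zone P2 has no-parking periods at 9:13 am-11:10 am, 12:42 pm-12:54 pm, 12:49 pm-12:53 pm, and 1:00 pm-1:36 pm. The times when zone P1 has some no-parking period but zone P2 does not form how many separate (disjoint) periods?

Merge the second list: 9:13 am–11:10 am, 12:42 pm–12:54 pm, 1:00 pm–1:36 pm.
A \ B = 8:33 am–8:44 am, 1:36 pm–3:43 pm.
That is 2 disjoint pieces.

2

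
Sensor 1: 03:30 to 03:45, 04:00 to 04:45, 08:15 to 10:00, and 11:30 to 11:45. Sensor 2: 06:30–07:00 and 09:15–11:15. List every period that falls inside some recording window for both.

03:30–03:45 falls entirely outside B.
04:00–04:45 falls entirely outside B.
08:15–10:00 overlaps B on 09:15–10:00.
11:30–11:45 falls entirely outside B.

09:15–10:00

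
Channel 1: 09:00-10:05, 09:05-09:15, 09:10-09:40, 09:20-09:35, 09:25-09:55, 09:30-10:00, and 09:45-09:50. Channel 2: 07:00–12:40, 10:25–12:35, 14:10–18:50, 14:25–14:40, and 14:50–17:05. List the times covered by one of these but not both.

A, merged: 09:00-10:05.
B, merged: 07:00-12:40, 14:10-18:50.
A \ B = none.
B \ A = 07:00-09:00, 10:05-12:40, 14:10-18:50.
Union of the two gives the symmetric difference.

07:00-09:00, 10:05-12:40, 14:10-18:50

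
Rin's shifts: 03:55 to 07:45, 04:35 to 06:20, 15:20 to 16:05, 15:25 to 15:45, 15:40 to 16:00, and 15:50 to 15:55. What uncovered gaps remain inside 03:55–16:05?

07:45-15:20

Covered (merged): 03:55-07:45, 15:20-16:05.
Uncovered inside 03:55-16:05: 07:45-15:20.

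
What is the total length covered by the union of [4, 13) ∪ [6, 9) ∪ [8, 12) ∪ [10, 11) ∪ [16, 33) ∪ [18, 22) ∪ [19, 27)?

26

Merged: [4, 13), [16, 33).
Lengths: 9 + 17 = 26.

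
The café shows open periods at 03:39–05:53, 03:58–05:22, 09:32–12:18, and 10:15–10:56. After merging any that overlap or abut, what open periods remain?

03:58–05:22 overlaps/touches 03:39–05:53 → extend to 03:39–05:53.
09:32–12:18 is disjoint → start new block.
10:15–10:56 overlaps/touches 09:32–12:18 → extend to 09:32–12:18.

03:39–05:53, 09:32–12:18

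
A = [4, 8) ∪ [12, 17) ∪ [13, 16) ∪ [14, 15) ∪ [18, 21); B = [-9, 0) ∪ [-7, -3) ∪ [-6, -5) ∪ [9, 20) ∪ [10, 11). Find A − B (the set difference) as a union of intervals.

First set merges to [4, 8), [12, 17), [18, 21).
Second set merges to [-9, 0), [9, 20).
[4, 8): nothing removed.
[12, 17): entirely removed.
[18, 21) \ B = [20, 21).

[4, 8) ∪ [20, 21)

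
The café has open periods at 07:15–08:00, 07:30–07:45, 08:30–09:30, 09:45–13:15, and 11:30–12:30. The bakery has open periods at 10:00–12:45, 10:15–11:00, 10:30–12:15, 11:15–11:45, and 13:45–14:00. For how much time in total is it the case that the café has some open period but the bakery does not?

2 h 30 min

First set merges to 07:15–08:00, 08:30–09:30, 09:45–13:15.
Second set merges to 10:00–12:45, 13:45–14:00.
A \ B = 07:15–08:00, 08:30–09:30, 09:45–10:00, 12:45–13:15.
Total: 45 min + 1 h + 15 min + 30 min = 2 h 30 min.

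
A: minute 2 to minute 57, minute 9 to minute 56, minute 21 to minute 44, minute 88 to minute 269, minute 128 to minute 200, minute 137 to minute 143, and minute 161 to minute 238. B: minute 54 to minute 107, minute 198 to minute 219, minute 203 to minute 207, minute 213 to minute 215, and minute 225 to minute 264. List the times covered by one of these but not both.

minute 2 to minute 54, minute 57 to minute 88, minute 107 to minute 198, minute 219 to minute 225, minute 264 to minute 269

A, merged: minute 2 to minute 57, minute 88 to minute 269.
B, merged: minute 54 to minute 107, minute 198 to minute 219, minute 225 to minute 264.
Only in the first: minute 2 to minute 54, minute 107 to minute 198, minute 219 to minute 225, minute 264 to minute 269.
Only in the second: minute 57 to minute 88.
Together these are the periods covered by exactly one.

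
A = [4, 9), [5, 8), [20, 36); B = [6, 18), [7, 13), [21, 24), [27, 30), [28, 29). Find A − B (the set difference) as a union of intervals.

Merge the first list: [4, 9), [20, 36).
Merge the second list: [6, 18), [21, 24), [27, 30).
[4, 9) minus B → [4, 6).
[20, 36) minus B → [20, 21), [24, 27), [30, 36).

[4, 6) ∪ [20, 21) ∪ [24, 27) ∪ [30, 36)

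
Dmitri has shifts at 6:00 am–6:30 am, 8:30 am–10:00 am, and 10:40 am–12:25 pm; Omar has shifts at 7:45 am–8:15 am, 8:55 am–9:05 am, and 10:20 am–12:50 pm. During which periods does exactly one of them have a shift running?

6:00 am–6:30 am, 7:45 am–8:15 am, 8:30 am–8:55 am, 9:05 am–10:00 am, 10:20 am–10:40 am, 12:25 pm–12:50 pm

A but not B: 6:00 am–6:30 am, 8:30 am–8:55 am, 9:05 am–10:00 am.
B but not A: 7:45 am–8:15 am, 10:20 am–10:40 am, 12:25 pm–12:50 pm.
Combining gives A △ B.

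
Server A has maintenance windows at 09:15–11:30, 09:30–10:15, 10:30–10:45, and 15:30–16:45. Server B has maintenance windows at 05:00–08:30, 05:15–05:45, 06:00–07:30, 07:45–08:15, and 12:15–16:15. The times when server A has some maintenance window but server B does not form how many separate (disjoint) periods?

2

A, merged: 09:15-11:30, 15:30-16:45.
B, merged: 05:00-08:30, 12:15-16:15.
A \ B = 09:15-11:30, 16:15-16:45.
That is 2 disjoint pieces.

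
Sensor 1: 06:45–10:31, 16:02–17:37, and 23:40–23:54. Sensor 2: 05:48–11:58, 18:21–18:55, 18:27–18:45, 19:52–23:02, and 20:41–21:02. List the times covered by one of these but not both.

Second set merges to 05:48–11:58, 18:21–18:55, 19:52–23:02.
A \ B = 16:02–17:37, 23:40–23:54.
B \ A = 05:48–06:45, 10:31–11:58, 18:21–18:55, 19:52–23:02.
Union of the two gives the symmetric difference.

05:48–06:45, 10:31–11:58, 16:02–17:37, 18:21–18:55, 19:52–23:02, 23:40–23:54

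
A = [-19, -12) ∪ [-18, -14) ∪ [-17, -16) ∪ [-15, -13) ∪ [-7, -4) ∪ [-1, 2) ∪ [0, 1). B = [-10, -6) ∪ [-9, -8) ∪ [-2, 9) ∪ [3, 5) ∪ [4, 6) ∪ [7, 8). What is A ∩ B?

First set merges to [-19, -12), [-7, -4), [-1, 2).
Second set merges to [-10, -6), [-2, 9).
[-19, -12) meets no B interval.
[-7, -4) ∩ B → [-7, -6).
[-1, 2) ∩ B → [-1, 2).

[-7, -6) ∪ [-1, 2)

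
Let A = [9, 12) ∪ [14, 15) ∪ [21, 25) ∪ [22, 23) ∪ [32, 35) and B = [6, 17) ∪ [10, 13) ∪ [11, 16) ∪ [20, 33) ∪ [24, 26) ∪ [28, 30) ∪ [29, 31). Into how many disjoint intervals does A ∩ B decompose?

A, merged: [9, 12), [14, 15), [21, 25), [32, 35).
B, merged: [6, 17), [20, 33).
A ∩ B = [9, 12), [14, 15), [21, 25), [32, 33).
That is 4 disjoint pieces.

4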